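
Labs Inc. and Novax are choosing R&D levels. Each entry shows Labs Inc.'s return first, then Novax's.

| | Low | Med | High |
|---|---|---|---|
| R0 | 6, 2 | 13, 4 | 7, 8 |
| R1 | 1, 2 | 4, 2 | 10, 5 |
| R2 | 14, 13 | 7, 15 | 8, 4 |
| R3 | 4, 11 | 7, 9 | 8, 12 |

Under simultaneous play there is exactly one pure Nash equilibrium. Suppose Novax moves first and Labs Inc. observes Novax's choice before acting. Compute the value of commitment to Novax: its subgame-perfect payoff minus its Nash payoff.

8

Labs Inc. best-responds to each possible Novax move:
- Low → Labs Inc. plays R2 (best of 6, 1, 14, 4); Novax gets 13.
- Med → Labs Inc. plays R0 (best of 13, 4, 7, 7); Novax gets 4.
- High → Labs Inc. plays R1 (best of 7, 10, 8, 8); Novax gets 5.
Novax's induced payoffs are 13, 4, 5, so Novax commits to Low. Subgame-perfect outcome: (R2, Low) with payoffs (14, 13).
For the simultaneous game, intersect best replies.
Labs Inc.'s best replies: Low→R2; Med→R0; High→R1.
Novax's best replies: R0→High; R1→High; R2→Med; R3→High.
Only (R1, High) has each player best-responding; Nash payoffs (10, 5).
Novax's commitment gain: 13 − 5 = 8.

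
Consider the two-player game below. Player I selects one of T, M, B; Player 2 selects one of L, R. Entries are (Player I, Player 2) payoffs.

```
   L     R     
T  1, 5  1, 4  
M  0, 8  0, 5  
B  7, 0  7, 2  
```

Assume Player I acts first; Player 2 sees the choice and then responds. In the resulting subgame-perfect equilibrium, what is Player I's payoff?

7

Work backward from Player 2's decision.
- T: BR = L, leader payoff 1.
- M: BR = L, leader payoff 0.
- B: BR = R, leader payoff 7.
Among 1, 0, 7, the best is 7 at B. Subgame-perfect outcome: (B, R) with payoffs (7, 2).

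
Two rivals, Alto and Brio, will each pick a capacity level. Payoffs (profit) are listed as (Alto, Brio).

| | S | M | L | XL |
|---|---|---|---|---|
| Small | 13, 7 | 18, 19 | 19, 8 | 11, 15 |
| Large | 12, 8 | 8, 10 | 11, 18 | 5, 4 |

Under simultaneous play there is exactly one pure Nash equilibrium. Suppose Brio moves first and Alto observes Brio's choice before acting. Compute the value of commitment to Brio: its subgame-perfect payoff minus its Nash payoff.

Solve by backward induction (Brio leads).
- S: BR = Small, leader payoff 7.
- M: BR = Small, leader payoff 19.
- L: BR = Small, leader payoff 8.
- XL: BR = Small, leader payoff 15.
Brio's induced payoffs are 7, 19, 8, 15, so Brio commits to M. Subgame-perfect outcome: (Small, M) with payoffs (18, 19).
Now find the simultaneous Nash equilibrium.
Alto's best replies: S→Small; M→Small; L→Small; XL→Small.
Brio's best replies: Small→M; Large→L.
Only (Small, M) has each player best-responding; Nash payoffs (18, 19).
Brio's commitment gain: 19 − 19 = 0.

0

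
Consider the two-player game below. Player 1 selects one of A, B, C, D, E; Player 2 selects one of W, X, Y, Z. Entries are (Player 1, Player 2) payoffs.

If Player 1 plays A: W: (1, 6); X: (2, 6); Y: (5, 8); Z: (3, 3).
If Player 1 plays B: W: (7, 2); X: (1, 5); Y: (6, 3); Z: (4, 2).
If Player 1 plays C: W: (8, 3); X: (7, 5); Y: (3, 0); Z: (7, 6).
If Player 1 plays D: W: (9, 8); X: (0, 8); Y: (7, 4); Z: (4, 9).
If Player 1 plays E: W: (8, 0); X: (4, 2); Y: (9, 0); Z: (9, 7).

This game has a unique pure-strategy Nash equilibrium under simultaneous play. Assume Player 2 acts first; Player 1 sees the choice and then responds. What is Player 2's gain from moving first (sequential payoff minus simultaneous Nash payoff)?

1

Player 1 best-responds to each possible Player 2 move:
- W → Player 1 plays D (best of 1, 7, 8, 9, 8); Player 2 gets 8.
- X → Player 1 plays C (best of 2, 1, 7, 0, 4); Player 2 gets 5.
- Y → Player 1 plays E (best of 5, 6, 3, 7, 9); Player 2 gets 0.
- Z → Player 1 plays E (best of 3, 4, 7, 4, 9); Player 2 gets 7.
Player 2's induced payoffs are 8, 5, 0, 7, so Player 2 commits to W. Subgame-perfect outcome: (D, W) with payoffs (9, 8).
Under simultaneous play:
Player 1's best replies: W→D; X→C; Y→E; Z→E.
Player 2's best replies: A→Y; B→X; C→Z; D→Z; E→Z.
The unique mutual best reply is (E, Z), giving (9, 7).
Player 2's commitment gain: 8 − 7 = 1.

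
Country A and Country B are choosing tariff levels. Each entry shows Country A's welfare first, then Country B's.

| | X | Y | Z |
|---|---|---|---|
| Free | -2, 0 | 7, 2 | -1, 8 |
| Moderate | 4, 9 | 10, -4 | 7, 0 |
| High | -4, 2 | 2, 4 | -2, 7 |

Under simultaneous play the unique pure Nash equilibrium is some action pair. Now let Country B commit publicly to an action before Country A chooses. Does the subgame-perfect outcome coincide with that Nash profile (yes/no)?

Country A best-responds to each possible Country B move:
- X: Country A compares -2, 4, -4 and picks Moderate; Country B would get 9.
- Y: Country A compares 7, 10, 2 and picks Moderate; Country B would get -4.
- Z: Country A compares -1, 7, -2 and picks Moderate; Country B would get 0.
Country B's induced payoffs are 9, -4, 0, so Country B commits to X. Subgame-perfect outcome: (Moderate, X) with payoffs (4, 9).
Under simultaneous play:
Country A's best replies: X→Moderate; Y→Moderate; Z→Moderate.
Country B's best replies: Free→Z; Moderate→X; High→Z.
The unique mutual best reply is (Moderate, X), giving (4, 9).
Sequential outcome (Moderate, X) coincides with the Nash profile (Moderate, X).

yes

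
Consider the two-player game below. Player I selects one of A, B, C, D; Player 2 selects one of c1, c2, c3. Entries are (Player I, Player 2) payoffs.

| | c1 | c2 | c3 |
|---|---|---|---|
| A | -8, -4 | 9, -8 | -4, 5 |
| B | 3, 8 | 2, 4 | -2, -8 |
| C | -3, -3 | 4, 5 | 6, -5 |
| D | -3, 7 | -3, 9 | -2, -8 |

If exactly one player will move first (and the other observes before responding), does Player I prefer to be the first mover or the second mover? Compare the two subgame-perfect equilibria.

If Player I leads: Player 2's best replies are A→c3, B→c1, C→c2, D→c2; Player I's induced payoffs -4, 3, 4, -3; outcome (C, c2), payoffs (4, 5).
If Player 2 leads: Player I's best replies are c1→B, c2→A, c3→C; Player 2's induced payoffs 8, -8, -5; outcome (B, c1), payoffs (3, 8).
Player I gets 4 moving first and 3 moving second, so Player I prefers to move first.

first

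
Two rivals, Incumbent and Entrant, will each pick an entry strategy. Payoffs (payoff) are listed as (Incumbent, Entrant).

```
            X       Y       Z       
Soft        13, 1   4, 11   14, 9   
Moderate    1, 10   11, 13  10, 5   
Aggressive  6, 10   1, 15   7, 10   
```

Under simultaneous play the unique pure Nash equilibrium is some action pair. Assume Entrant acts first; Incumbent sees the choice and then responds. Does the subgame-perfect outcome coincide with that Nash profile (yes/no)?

Incumbent best-responds to each possible Entrant move:
- X → Incumbent plays Soft (best of 13, 1, 6); Entrant gets 1.
- Y → Incumbent plays Moderate (best of 4, 11, 1); Entrant gets 13.
- Z → Incumbent plays Soft (best of 14, 10, 7); Entrant gets 9.
Among 1, 13, 9, the best is 13 at Y. Subgame-perfect outcome: (Moderate, Y) with payoffs (11, 13).
Now find the simultaneous Nash equilibrium.
Incumbent's best replies: X→Soft; Y→Moderate; Z→Soft.
Entrant's best replies: Soft→Y; Moderate→Y; Aggressive→Y.
Only (Moderate, Y) has each player best-responding; Nash payoffs (11, 13).
Sequential outcome (Moderate, Y) coincides with the Nash profile (Moderate, Y).

yes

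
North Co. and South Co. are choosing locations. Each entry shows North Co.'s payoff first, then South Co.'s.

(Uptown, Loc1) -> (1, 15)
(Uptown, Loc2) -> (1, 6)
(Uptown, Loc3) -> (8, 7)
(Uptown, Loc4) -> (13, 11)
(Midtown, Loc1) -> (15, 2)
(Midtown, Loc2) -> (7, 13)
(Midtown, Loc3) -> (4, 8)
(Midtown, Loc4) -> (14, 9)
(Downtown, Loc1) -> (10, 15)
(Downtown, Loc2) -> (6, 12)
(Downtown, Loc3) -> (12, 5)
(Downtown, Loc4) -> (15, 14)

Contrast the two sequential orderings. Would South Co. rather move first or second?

second

If North Co. leads: South Co.'s best replies are Uptown→Loc1, Midtown→Loc2, Downtown→Loc1; North Co.'s induced payoffs 1, 7, 10; outcome (Downtown, Loc1), payoffs (10, 15).
If South Co. leads: North Co.'s best replies are Loc1→Midtown, Loc2→Midtown, Loc3→Downtown, Loc4→Downtown; South Co.'s induced payoffs 2, 13, 5, 14; outcome (Downtown, Loc4), payoffs (15, 14).
South Co. gets 14 moving first and 15 moving second, so South Co. prefers to move second.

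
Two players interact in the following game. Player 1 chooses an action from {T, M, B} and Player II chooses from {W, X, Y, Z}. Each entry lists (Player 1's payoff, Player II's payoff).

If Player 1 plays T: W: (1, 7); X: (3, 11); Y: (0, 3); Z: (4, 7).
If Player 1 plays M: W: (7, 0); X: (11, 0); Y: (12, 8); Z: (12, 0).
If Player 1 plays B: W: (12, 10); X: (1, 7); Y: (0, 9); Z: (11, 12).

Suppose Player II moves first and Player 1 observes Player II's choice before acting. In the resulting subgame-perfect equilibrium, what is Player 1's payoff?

12

Backward induction with Player II moving first.
- W: Player 1 compares 1, 7, 12 and picks B; Player II would get 10.
- X: Player 1 compares 3, 11, 1 and picks M; Player II would get 0.
- Y: Player 1 compares 0, 12, 0 and picks M; Player II would get 8.
- Z: Player 1 compares 4, 12, 11 and picks M; Player II would get 0.
Among 10, 0, 8, 0, the best is 10 at W. Subgame-perfect outcome: (B, W) with payoffs (12, 10).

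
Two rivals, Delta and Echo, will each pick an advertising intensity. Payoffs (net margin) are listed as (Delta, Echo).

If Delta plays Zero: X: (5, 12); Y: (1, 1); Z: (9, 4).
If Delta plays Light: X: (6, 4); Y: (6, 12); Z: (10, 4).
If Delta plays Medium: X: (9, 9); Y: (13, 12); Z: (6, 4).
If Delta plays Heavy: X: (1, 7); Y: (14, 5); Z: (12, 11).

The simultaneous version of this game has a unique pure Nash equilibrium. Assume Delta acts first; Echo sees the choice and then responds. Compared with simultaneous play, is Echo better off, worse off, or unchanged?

Backward induction with Delta moving first.
- Zero: Echo compares 12, 1, 4 and picks X; Delta would get 5.
- Light: Echo compares 4, 12, 4 and picks Y; Delta would get 6.
- Medium: Echo compares 9, 12, 4 and picks Y; Delta would get 13.
- Heavy: Echo compares 7, 5, 11 and picks Z; Delta would get 12.
Among 5, 6, 13, 12, the best is 13 at Medium. Subgame-perfect outcome: (Medium, Y) with payoffs (13, 12).
Now find the simultaneous Nash equilibrium.
Delta's best replies: X→Medium; Y→Heavy; Z→Heavy.
Echo's best replies: Zero→X; Light→Y; Medium→Y; Heavy→Z.
Only (Heavy, Z) has each player best-responding; Nash payoffs (12, 11).
Echo earns 12 sequentially versus 11 at the Nash outcome: better off.

better off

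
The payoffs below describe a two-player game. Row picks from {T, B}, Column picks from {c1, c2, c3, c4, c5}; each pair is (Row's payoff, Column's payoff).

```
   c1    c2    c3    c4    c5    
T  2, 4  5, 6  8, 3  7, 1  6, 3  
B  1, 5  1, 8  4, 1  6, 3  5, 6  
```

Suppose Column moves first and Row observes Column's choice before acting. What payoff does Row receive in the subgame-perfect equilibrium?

5

Backward induction with Column moving first.
- c1 → Row plays T (best of 2, 1); Column gets 4.
- c2 → Row plays T (best of 5, 1); Column gets 6.
- c3 → Row plays T (best of 8, 4); Column gets 3.
- c4 → Row plays T (best of 7, 6); Column gets 1.
- c5 → Row plays T (best of 6, 5); Column gets 3.
Column's induced payoffs are 4, 6, 3, 1, 3, so Column commits to c2. Subgame-perfect outcome: (T, c2) with payoffs (5, 6).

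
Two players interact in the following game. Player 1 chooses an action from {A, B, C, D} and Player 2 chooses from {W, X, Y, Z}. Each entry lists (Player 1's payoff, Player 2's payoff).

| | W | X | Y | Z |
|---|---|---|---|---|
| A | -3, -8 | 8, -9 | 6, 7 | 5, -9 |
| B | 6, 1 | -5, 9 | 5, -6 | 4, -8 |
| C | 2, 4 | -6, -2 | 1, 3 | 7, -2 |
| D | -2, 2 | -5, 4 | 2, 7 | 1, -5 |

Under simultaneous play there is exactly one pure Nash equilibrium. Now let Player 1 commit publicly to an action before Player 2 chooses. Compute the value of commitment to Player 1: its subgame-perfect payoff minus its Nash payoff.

Backward induction with Player 1 moving first.
- A → Player 2 plays Y (best of -8, -9, 7, -9); Player 1 gets 6.
- B → Player 2 plays X (best of 1, 9, -6, -8); Player 1 gets -5.
- C → Player 2 plays W (best of 4, -2, 3, -2); Player 1 gets 2.
- D → Player 2 plays Y (best of 2, 4, 7, -5); Player 1 gets 2.
Among 6, -5, 2, 2, the best is 6 at A. Subgame-perfect outcome: (A, Y) with payoffs (6, 7).
For the simultaneous game, intersect best replies.
Player 1's best replies: W→B; X→A; Y→A; Z→C.
Player 2's best replies: A→Y; B→X; C→W; D→Y.
Only (A, Y) has each player best-responding; Nash payoffs (6, 7).
Player 1's commitment gain: 6 − 6 = 0.

0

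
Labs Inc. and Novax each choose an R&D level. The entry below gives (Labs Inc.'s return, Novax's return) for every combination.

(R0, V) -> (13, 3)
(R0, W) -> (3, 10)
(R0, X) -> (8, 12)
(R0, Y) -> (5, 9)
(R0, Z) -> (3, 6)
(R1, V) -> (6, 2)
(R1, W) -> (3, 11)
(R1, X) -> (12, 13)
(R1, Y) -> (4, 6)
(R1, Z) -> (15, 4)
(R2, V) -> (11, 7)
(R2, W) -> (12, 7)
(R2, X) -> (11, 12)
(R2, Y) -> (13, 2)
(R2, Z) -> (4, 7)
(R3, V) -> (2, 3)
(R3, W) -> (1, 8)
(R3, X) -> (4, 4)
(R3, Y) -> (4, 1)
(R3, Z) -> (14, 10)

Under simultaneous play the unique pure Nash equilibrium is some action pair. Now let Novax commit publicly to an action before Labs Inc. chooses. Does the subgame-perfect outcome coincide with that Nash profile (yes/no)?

Work backward from Labs Inc.'s decision.
- V: Labs Inc. compares 13, 6, 11, 2 and picks R0; Novax would get 3.
- W: Labs Inc. compares 3, 3, 12, 1 and picks R2; Novax would get 7.
- X: Labs Inc. compares 8, 12, 11, 4 and picks R1; Novax would get 13.
- Y: Labs Inc. compares 5, 4, 13, 4 and picks R2; Novax would get 2.
- Z: Labs Inc. compares 3, 15, 4, 14 and picks R1; Novax would get 4.
Novax's induced payoffs are 3, 7, 13, 2, 4, so Novax commits to X. Subgame-perfect outcome: (R1, X) with payoffs (12, 13).
For the simultaneous game, intersect best replies.
Labs Inc.'s best replies: V→R0; W→R2; X→R1; Y→R2; Z→R1.
Novax's best replies: R0→X; R1→X; R2→X; R3→Z.
The unique mutual best reply is (R1, X), giving (12, 13).
Sequential outcome (R1, X) coincides with the Nash profile (R1, X).

yes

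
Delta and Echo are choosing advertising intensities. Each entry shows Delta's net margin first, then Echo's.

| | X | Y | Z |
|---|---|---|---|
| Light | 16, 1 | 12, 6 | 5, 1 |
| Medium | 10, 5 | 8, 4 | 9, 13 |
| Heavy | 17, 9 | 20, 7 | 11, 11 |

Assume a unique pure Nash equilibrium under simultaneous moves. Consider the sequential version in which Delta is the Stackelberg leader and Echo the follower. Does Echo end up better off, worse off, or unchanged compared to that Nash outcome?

worse off

Solve by backward induction (Delta leads).
- Light → Echo plays Y (best of 1, 6, 1); Delta gets 12.
- Medium → Echo plays Z (best of 5, 4, 13); Delta gets 9.
- Heavy → Echo plays Z (best of 9, 7, 11); Delta gets 11.
Maximizing over 12, 9, 11, Delta chooses Light. Subgame-perfect outcome: (Light, Y) with payoffs (12, 6).
Under simultaneous play:
Delta's best replies: X→Heavy; Y→Heavy; Z→Heavy.
Echo's best replies: Light→Y; Medium→Z; Heavy→Z.
The unique mutual best reply is (Heavy, Z), giving (11, 11).
Echo earns 6 sequentially versus 11 at the Nash outcome: worse off.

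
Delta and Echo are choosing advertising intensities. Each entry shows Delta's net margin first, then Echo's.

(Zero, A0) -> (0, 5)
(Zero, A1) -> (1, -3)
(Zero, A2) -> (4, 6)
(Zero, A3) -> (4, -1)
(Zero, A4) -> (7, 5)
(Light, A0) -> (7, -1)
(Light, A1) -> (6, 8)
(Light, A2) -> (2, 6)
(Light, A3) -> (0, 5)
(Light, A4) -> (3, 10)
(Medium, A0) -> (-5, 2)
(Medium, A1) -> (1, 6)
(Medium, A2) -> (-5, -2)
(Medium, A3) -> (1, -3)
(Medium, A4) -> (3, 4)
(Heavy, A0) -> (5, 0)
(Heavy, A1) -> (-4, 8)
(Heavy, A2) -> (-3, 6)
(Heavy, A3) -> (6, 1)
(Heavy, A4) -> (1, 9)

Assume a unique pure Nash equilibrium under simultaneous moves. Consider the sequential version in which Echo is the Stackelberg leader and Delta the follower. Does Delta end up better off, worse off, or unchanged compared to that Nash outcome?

Backward induction with Echo moving first.
- A0: Delta compares 0, 7, -5, 5 and picks Light; Echo would get -1.
- A1: Delta compares 1, 6, 1, -4 and picks Light; Echo would get 8.
- A2: Delta compares 4, 2, -5, -3 and picks Zero; Echo would get 6.
- A3: Delta compares 4, 0, 1, 6 and picks Heavy; Echo would get 1.
- A4: Delta compares 7, 3, 3, 1 and picks Zero; Echo would get 5.
Echo's induced payoffs are -1, 8, 6, 1, 5, so Echo commits to A1. Subgame-perfect outcome: (Light, A1) with payoffs (6, 8).
Now find the simultaneous Nash equilibrium.
Delta's best replies: A0→Light; A1→Light; A2→Zero; A3→Heavy; A4→Zero.
Echo's best replies: Zero→A2; Light→A4; Medium→A1; Heavy→A4.
Only (Zero, A2) has each player best-responding; Nash payoffs (4, 6).
Delta earns 6 sequentially versus 4 at the Nash outcome: better off.

better off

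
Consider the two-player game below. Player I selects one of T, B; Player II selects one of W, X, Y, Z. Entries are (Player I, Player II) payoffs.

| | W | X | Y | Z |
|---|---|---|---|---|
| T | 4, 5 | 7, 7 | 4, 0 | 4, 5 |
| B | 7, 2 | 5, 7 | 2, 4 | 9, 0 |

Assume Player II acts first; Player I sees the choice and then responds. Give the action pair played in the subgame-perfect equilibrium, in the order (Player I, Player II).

Player I best-responds to each possible Player II move:
- W: Player I compares 4, 7 and picks B; Player II would get 2.
- X: Player I compares 7, 5 and picks T; Player II would get 7.
- Y: Player I compares 4, 2 and picks T; Player II would get 0.
- Z: Player I compares 4, 9 and picks B; Player II would get 0.
Among 2, 7, 0, 0, the best is 7 at X. Subgame-perfect outcome: (T, X) with payoffs (7, 7).

(T, X)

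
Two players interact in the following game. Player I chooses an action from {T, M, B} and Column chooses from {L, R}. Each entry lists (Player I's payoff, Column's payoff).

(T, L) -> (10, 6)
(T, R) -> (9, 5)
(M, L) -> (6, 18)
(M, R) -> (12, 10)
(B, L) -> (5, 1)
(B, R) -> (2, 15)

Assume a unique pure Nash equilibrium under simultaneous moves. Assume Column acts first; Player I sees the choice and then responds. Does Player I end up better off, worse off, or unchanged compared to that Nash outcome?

Player I best-responds to each possible Column move:
- L → Player I plays T (best of 10, 6, 5); Column gets 6.
- R → Player I plays M (best of 9, 12, 2); Column gets 10.
Among 6, 10, the best is 10 at R. Subgame-perfect outcome: (M, R) with payoffs (12, 10).
Now find the simultaneous Nash equilibrium.
Player I's best replies: L→T; R→M.
Column's best replies: T→L; M→L; B→R.
The unique mutual best reply is (T, L), giving (10, 6).
Player I earns 12 sequentially versus 10 at the Nash outcome: better off.

better off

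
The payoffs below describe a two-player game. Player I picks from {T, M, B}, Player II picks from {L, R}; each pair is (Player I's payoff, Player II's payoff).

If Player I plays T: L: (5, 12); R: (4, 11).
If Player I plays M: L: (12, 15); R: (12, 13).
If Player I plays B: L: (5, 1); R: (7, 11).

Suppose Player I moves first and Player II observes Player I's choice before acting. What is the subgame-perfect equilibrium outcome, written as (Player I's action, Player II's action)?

Solve by backward induction (Player I leads).
- T → Player II plays L (best of 12, 11); Player I gets 5.
- M → Player II plays L (best of 15, 13); Player I gets 12.
- B → Player II plays R (best of 1, 11); Player I gets 7.
Maximizing over 5, 12, 7, Player I chooses M. Subgame-perfect outcome: (M, L) with payoffs (12, 15).

(M, L)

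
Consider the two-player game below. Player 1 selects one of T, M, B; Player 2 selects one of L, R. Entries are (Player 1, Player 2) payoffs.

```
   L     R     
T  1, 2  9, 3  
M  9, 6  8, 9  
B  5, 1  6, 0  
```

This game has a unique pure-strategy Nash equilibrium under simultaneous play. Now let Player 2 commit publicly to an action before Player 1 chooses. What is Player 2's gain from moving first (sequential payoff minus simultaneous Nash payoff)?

3

Work backward from Player 1's decision.
- L: Player 1 compares 1, 9, 5 and picks M; Player 2 would get 6.
- R: Player 1 compares 9, 8, 6 and picks T; Player 2 would get 3.
Player 2's induced payoffs are 6, 3, so Player 2 commits to L. Subgame-perfect outcome: (M, L) with payoffs (9, 6).
Now find the simultaneous Nash equilibrium.
Player 1's best replies: L→M; R→T.
Player 2's best replies: T→R; M→R; B→L.
Only (T, R) has each player best-responding; Nash payoffs (9, 3).
Player 2's commitment gain: 6 − 3 = 3.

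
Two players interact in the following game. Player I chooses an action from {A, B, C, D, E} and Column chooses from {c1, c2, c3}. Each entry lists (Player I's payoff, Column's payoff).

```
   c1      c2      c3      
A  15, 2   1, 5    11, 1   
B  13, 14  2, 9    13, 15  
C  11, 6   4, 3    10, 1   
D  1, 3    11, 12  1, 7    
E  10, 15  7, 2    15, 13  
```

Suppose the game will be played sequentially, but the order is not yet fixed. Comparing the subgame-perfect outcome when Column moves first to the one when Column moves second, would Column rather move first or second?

If Player I leads: Column's best replies are A→c2, B→c3, C→c1, D→c2, E→c1; Player I's induced payoffs 1, 13, 11, 11, 10; outcome (B, c3), payoffs (13, 15).
If Column leads: Player I's best replies are c1→A, c2→D, c3→E; Column's induced payoffs 2, 12, 13; outcome (E, c3), payoffs (15, 13).
Column gets 13 moving first and 15 moving second, so Column prefers to move second.

second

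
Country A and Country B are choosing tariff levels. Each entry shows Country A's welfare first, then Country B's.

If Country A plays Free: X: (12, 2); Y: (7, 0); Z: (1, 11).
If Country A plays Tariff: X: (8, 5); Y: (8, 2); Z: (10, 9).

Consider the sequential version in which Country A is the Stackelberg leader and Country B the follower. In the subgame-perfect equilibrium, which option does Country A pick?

Tariff

Country B best-responds to each possible Country A move:
- Free: Country B compares 2, 0, 11 and picks Z; Country A would get 1.
- Tariff: Country B compares 5, 2, 9 and picks Z; Country A would get 10.
Country A's induced payoffs are 1, 10, so Country A commits to Tariff. Subgame-perfect outcome: (Tariff, Z) with payoffs (10, 9).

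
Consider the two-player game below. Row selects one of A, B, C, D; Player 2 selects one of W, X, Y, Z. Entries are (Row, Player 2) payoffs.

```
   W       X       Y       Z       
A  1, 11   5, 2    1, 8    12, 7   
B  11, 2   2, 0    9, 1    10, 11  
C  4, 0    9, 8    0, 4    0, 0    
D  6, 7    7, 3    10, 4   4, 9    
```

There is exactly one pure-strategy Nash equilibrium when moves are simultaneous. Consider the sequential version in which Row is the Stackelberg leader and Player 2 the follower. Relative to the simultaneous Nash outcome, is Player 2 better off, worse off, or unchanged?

better off

Backward induction with Row moving first.
- A: Player 2 compares 11, 2, 8, 7 and picks W; Row would get 1.
- B: Player 2 compares 2, 0, 1, 11 and picks Z; Row would get 10.
- C: Player 2 compares 0, 8, 4, 0 and picks X; Row would get 9.
- D: Player 2 compares 7, 3, 4, 9 and picks Z; Row would get 4.
Maximizing over 1, 10, 9, 4, Row chooses B. Subgame-perfect outcome: (B, Z) with payoffs (10, 11).
For the simultaneous game, intersect best replies.
Row's best replies: W→B; X→C; Y→D; Z→A.
Player 2's best replies: A→W; B→Z; C→X; D→Z.
The unique mutual best reply is (C, X), giving (9, 8).
Player 2 earns 11 sequentially versus 8 at the Nash outcome: better off.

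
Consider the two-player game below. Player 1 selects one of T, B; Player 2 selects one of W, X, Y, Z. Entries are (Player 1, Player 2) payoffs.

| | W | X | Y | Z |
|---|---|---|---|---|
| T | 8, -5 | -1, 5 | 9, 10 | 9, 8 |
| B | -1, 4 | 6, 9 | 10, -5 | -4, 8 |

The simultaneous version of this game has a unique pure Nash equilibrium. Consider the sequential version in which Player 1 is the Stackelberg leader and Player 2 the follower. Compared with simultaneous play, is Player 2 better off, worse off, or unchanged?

better off

Backward induction with Player 1 moving first.
- T: Player 2 compares -5, 5, 10, 8 and picks Y; Player 1 would get 9.
- B: Player 2 compares 4, 9, -5, 8 and picks X; Player 1 would get 6.
Among 9, 6, the best is 9 at T. Subgame-perfect outcome: (T, Y) with payoffs (9, 10).
For the simultaneous game, intersect best replies.
Player 1's best replies: W→T; X→B; Y→B; Z→T.
Player 2's best replies: T→Y; B→X.
The unique mutual best reply is (B, X), giving (6, 9).
Player 2 earns 10 sequentially versus 9 at the Nash outcome: better off.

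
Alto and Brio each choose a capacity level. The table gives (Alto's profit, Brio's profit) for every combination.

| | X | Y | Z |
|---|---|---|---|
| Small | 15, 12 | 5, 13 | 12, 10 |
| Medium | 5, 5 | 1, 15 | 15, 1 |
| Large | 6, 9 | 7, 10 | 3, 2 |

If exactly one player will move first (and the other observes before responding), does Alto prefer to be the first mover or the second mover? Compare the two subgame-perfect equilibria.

second

If Alto leads: Brio's best replies are Small→Y, Medium→Y, Large→Y; Alto's induced payoffs 5, 1, 7; outcome (Large, Y), payoffs (7, 10).
If Brio leads: Alto's best replies are X→Small, Y→Large, Z→Medium; Brio's induced payoffs 12, 10, 1; outcome (Small, X), payoffs (15, 12).
Alto gets 7 moving first and 15 moving second, so Alto prefers to move second.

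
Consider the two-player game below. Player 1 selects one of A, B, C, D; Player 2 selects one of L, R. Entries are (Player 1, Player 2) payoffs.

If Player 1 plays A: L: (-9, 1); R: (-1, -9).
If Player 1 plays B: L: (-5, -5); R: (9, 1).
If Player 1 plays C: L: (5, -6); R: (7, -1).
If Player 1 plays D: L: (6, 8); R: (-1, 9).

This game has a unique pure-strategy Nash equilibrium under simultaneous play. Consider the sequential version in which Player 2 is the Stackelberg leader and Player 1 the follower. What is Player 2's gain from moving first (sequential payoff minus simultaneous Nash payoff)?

Solve by backward induction (Player 2 leads).
- L: Player 1 compares -9, -5, 5, 6 and picks D; Player 2 would get 8.
- R: Player 1 compares -1, 9, 7, -1 and picks B; Player 2 would get 1.
Maximizing over 8, 1, Player 2 chooses L. Subgame-perfect outcome: (D, L) with payoffs (6, 8).
For the simultaneous game, intersect best replies.
Player 1's best replies: L→D; R→B.
Player 2's best replies: A→L; B→R; C→R; D→R.
The unique mutual best reply is (B, R), giving (9, 1).
Player 2's commitment gain: 8 − 1 = 7.

7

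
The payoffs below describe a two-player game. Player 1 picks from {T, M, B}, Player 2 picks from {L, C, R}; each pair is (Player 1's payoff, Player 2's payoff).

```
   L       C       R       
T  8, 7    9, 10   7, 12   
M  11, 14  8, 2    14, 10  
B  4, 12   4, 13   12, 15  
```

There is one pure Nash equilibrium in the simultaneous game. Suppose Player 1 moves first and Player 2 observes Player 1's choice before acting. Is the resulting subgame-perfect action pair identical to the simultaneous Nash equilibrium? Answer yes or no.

Backward induction with Player 1 moving first.
- T: BR = R, leader payoff 7.
- M: BR = L, leader payoff 11.
- B: BR = R, leader payoff 12.
Among 7, 11, 12, the best is 12 at B. Subgame-perfect outcome: (B, R) with payoffs (12, 15).
Under simultaneous play:
Player 1's best replies: L→M; C→T; R→M.
Player 2's best replies: T→R; M→L; B→R.
Only (M, L) has each player best-responding; Nash payoffs (11, 14).
Sequential outcome (B, R) differs from the Nash profile (M, L).

no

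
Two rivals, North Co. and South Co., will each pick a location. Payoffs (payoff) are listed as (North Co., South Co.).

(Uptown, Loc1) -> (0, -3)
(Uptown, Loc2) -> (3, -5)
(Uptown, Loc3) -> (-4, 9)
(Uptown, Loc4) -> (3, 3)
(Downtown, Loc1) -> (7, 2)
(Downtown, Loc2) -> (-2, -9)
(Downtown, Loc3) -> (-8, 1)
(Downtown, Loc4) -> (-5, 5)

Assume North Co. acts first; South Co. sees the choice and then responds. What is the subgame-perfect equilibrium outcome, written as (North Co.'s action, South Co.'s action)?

Backward induction with North Co. moving first.
- Uptown: South Co. compares -3, -5, 9, 3 and picks Loc3; North Co. would get -4.
- Downtown: South Co. compares 2, -9, 1, 5 and picks Loc4; North Co. would get -5.
North Co.'s induced payoffs are -4, -5, so North Co. commits to Uptown. Subgame-perfect outcome: (Uptown, Loc3) with payoffs (-4, 9).

(Uptown, Loc3)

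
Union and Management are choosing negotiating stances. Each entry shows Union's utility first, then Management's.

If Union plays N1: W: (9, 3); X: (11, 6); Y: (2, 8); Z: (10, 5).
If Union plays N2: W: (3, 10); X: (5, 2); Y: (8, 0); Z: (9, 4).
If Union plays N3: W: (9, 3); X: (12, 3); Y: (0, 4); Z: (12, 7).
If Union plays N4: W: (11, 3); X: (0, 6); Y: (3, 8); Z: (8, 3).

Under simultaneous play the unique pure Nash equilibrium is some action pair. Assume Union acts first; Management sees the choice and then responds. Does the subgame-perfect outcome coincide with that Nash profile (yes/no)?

yes

Management best-responds to each possible Union move:
- N1 → Management plays Y (best of 3, 6, 8, 5); Union gets 2.
- N2 → Management plays W (best of 10, 2, 0, 4); Union gets 3.
- N3 → Management plays Z (best of 3, 3, 4, 7); Union gets 12.
- N4 → Management plays Y (best of 3, 6, 8, 3); Union gets 3.
Among 2, 3, 12, 3, the best is 12 at N3. Subgame-perfect outcome: (N3, Z) with payoffs (12, 7).
Now find the simultaneous Nash equilibrium.
Union's best replies: W→N4; X→N3; Y→N2; Z→N3.
Management's best replies: N1→Y; N2→W; N3→Z; N4→Y.
Only (N3, Z) has each player best-responding; Nash payoffs (12, 7).
Sequential outcome (N3, Z) coincides with the Nash profile (N3, Z).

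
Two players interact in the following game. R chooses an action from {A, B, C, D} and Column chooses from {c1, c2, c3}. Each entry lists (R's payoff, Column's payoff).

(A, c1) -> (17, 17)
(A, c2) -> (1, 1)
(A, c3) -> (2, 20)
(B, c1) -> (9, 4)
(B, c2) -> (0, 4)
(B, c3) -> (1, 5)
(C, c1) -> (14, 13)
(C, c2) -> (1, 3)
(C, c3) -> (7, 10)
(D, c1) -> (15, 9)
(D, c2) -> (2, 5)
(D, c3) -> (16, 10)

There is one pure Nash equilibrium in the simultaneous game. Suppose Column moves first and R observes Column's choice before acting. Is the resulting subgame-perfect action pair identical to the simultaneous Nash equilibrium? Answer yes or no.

R best-responds to each possible Column move:
- c1 → R plays A (best of 17, 9, 14, 15); Column gets 17.
- c2 → R plays D (best of 1, 0, 1, 2); Column gets 5.
- c3 → R plays D (best of 2, 1, 7, 16); Column gets 10.
Column's induced payoffs are 17, 5, 10, so Column commits to c1. Subgame-perfect outcome: (A, c1) with payoffs (17, 17).
Now find the simultaneous Nash equilibrium.
R's best replies: c1→A; c2→D; c3→D.
Column's best replies: A→c3; B→c3; C→c1; D→c3.
The unique mutual best reply is (D, c3), giving (16, 10).
Sequential outcome (A, c1) differs from the Nash profile (D, c3).

no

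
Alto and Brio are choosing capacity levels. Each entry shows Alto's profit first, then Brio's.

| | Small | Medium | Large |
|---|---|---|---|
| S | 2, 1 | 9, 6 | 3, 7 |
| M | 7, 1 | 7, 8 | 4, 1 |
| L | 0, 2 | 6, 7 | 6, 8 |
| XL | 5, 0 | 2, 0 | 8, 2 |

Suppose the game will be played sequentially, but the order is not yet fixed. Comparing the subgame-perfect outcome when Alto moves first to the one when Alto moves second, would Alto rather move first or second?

If Alto leads: Brio's best replies are S→Large, M→Medium, L→Large, XL→Large; Alto's induced payoffs 3, 7, 6, 8; outcome (XL, Large), payoffs (8, 2).
If Brio leads: Alto's best replies are Small→M, Medium→S, Large→XL; Brio's induced payoffs 1, 6, 2; outcome (S, Medium), payoffs (9, 6).
Alto gets 8 moving first and 9 moving second, so Alto prefers to move second.

second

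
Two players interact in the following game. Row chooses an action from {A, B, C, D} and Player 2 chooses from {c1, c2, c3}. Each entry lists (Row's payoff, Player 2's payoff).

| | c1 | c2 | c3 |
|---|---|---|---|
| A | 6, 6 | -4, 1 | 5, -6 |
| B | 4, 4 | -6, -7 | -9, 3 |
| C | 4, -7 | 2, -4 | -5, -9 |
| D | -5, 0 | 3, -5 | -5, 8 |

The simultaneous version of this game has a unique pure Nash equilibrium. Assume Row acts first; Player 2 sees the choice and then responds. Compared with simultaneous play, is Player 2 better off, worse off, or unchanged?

Work backward from Player 2's decision.
- A: Player 2 compares 6, 1, -6 and picks c1; Row would get 6.
- B: Player 2 compares 4, -7, 3 and picks c1; Row would get 4.
- C: Player 2 compares -7, -4, -9 and picks c2; Row would get 2.
- D: Player 2 compares 0, -5, 8 and picks c3; Row would get -5.
Among 6, 4, 2, -5, the best is 6 at A. Subgame-perfect outcome: (A, c1) with payoffs (6, 6).
For the simultaneous game, intersect best replies.
Row's best replies: c1→A; c2→D; c3→A.
Player 2's best replies: A→c1; B→c1; C→c2; D→c3.
The unique mutual best reply is (A, c1), giving (6, 6).
Player 2 earns 6 sequentially versus 6 at the Nash outcome: unchanged.

unchanged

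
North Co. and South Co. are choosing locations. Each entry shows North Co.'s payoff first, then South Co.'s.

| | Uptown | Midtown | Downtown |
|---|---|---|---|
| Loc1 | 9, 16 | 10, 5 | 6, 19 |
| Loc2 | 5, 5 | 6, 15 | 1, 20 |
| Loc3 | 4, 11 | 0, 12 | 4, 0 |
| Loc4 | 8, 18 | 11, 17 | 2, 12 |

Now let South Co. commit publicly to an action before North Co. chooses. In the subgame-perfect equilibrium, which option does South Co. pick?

Downtown

Solve by backward induction (South Co. leads).
- Uptown: North Co. compares 9, 5, 4, 8 and picks Loc1; South Co. would get 16.
- Midtown: North Co. compares 10, 6, 0, 11 and picks Loc4; South Co. would get 17.
- Downtown: North Co. compares 6, 1, 4, 2 and picks Loc1; South Co. would get 19.
Maximizing over 16, 17, 19, South Co. chooses Downtown. Subgame-perfect outcome: (Loc1, Downtown) with payoffs (6, 19).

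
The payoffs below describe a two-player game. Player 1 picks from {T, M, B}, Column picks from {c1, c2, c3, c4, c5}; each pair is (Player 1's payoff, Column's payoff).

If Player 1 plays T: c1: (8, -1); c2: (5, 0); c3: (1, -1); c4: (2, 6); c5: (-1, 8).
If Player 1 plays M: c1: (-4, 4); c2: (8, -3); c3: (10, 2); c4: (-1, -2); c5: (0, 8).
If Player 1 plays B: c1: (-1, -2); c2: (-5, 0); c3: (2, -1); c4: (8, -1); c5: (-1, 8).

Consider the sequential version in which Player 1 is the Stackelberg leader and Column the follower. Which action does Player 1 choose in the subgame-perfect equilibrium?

Column best-responds to each possible Player 1 move:
- T → Column plays c5 (best of -1, 0, -1, 6, 8); Player 1 gets -1.
- M → Column plays c5 (best of 4, -3, 2, -2, 8); Player 1 gets 0.
- B → Column plays c5 (best of -2, 0, -1, -1, 8); Player 1 gets -1.
Player 1's induced payoffs are -1, 0, -1, so Player 1 commits to M. Subgame-perfect outcome: (M, c5) with payoffs (0, 8).

M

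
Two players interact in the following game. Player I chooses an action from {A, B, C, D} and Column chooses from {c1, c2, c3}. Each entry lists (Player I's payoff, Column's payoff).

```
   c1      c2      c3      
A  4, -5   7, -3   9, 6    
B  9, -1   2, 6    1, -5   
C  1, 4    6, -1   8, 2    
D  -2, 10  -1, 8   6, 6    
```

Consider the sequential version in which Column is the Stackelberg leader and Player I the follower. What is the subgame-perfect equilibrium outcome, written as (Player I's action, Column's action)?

Backward induction with Column moving first.
- c1 → Player I plays B (best of 4, 9, 1, -2); Column gets -1.
- c2 → Player I plays A (best of 7, 2, 6, -1); Column gets -3.
- c3 → Player I plays A (best of 9, 1, 8, 6); Column gets 6.
Maximizing over -1, -3, 6, Column chooses c3. Subgame-perfect outcome: (A, c3) with payoffs (9, 6).

(A, c3)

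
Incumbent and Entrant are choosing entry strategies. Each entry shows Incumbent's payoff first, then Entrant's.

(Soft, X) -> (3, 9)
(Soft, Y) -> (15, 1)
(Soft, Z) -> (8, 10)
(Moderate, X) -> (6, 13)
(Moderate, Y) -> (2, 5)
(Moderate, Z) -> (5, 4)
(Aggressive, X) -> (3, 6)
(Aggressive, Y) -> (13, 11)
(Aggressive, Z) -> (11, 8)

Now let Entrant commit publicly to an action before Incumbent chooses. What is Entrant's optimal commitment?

X

Backward induction with Entrant moving first.
- X: Incumbent compares 3, 6, 3 and picks Moderate; Entrant would get 13.
- Y: Incumbent compares 15, 2, 13 and picks Soft; Entrant would get 1.
- Z: Incumbent compares 8, 5, 11 and picks Aggressive; Entrant would get 8.
Among 13, 1, 8, the best is 13 at X. Subgame-perfect outcome: (Moderate, X) with payoffs (6, 13).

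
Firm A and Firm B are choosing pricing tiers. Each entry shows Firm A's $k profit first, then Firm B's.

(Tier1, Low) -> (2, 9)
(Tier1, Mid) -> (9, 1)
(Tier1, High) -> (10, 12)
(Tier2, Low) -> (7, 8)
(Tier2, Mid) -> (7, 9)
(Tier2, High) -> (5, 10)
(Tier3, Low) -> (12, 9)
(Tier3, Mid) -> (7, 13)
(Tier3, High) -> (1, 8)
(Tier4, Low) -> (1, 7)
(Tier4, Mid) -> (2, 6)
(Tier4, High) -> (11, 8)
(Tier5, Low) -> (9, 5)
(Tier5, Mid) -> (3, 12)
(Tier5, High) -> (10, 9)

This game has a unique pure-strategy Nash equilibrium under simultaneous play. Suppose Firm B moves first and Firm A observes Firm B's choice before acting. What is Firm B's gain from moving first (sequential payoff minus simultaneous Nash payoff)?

1

Work backward from Firm A's decision.
- Low → Firm A plays Tier3 (best of 2, 7, 12, 1, 9); Firm B gets 9.
- Mid → Firm A plays Tier1 (best of 9, 7, 7, 2, 3); Firm B gets 1.
- High → Firm A plays Tier4 (best of 10, 5, 1, 11, 10); Firm B gets 8.
Firm B's induced payoffs are 9, 1, 8, so Firm B commits to Low. Subgame-perfect outcome: (Tier3, Low) with payoffs (12, 9).
For the simultaneous game, intersect best replies.
Firm A's best replies: Low→Tier3; Mid→Tier1; High→Tier4.
Firm B's best replies: Tier1→High; Tier2→High; Tier3→Mid; Tier4→High; Tier5→Mid.
Only (Tier4, High) has each player best-responding; Nash payoffs (11, 8).
Firm B's commitment gain: 9 − 8 = 1.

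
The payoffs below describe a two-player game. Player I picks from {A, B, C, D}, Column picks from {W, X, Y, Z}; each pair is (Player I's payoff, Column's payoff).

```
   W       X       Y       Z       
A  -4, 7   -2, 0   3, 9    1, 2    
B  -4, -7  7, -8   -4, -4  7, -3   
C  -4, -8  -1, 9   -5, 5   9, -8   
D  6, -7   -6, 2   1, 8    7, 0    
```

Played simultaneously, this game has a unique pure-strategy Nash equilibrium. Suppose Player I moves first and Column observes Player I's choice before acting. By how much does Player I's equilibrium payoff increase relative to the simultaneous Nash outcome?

4

Solve by backward induction (Player I leads).
- A → Column plays Y (best of 7, 0, 9, 2); Player I gets 3.
- B → Column plays Z (best of -7, -8, -4, -3); Player I gets 7.
- C → Column plays X (best of -8, 9, 5, -8); Player I gets -1.
- D → Column plays Y (best of -7, 2, 8, 0); Player I gets 1.
Among 3, 7, -1, 1, the best is 7 at B. Subgame-perfect outcome: (B, Z) with payoffs (7, -3).
Under simultaneous play:
Player I's best replies: W→D; X→B; Y→A; Z→C.
Column's best replies: A→Y; B→Z; C→X; D→Y.
The unique mutual best reply is (A, Y), giving (3, 9).
Player I's commitment gain: 7 − 3 = 4.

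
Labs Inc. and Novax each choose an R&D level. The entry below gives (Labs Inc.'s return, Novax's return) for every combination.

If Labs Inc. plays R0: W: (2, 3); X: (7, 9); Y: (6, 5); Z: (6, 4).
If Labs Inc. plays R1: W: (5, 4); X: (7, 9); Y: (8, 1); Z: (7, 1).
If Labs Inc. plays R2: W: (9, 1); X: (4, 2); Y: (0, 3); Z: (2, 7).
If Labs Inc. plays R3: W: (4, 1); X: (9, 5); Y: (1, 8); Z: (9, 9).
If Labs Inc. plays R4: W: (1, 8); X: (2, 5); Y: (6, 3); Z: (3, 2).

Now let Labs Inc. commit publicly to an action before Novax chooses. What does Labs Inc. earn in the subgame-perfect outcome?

Novax best-responds to each possible Labs Inc. move:
- R0: Novax compares 3, 9, 5, 4 and picks X; Labs Inc. would get 7.
- R1: Novax compares 4, 9, 1, 1 and picks X; Labs Inc. would get 7.
- R2: Novax compares 1, 2, 3, 7 and picks Z; Labs Inc. would get 2.
- R3: Novax compares 1, 5, 8, 9 and picks Z; Labs Inc. would get 9.
- R4: Novax compares 8, 5, 3, 2 and picks W; Labs Inc. would get 1.
Among 7, 7, 2, 9, 1, the best is 9 at R3. Subgame-perfect outcome: (R3, Z) with payoffs (9, 9).

9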